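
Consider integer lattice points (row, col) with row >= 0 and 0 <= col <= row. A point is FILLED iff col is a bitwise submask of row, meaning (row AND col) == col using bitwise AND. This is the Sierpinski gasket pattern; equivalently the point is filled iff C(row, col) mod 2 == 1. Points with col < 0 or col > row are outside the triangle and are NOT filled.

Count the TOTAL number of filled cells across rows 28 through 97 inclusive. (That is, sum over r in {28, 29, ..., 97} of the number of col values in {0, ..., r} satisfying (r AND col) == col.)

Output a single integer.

r28=11100 pc3: +8 =8
r29=11101 pc4: +16 =24
r30=11110 pc4: +16 =40
r31=11111 pc5: +32 =72
r32=100000 pc1: +2 =74
r33=100001 pc2: +4 =78
r34=100010 pc2: +4 =82
r35=100011 pc3: +8 =90
r36=100100 pc2: +4 =94
r37=100101 pc3: +8 =102
r38=100110 pc3: +8 =110
r39=100111 pc4: +16 =126
r40=101000 pc2: +4 =130
r41=101001 pc3: +8 =138
r42=101010 pc3: +8 =146
r43=101011 pc4: +16 =162
r44=101100 pc3: +8 =170
r45=101101 pc4: +16 =186
r46=101110 pc4: +16 =202
r47=101111 pc5: +32 =234
r48=110000 pc2: +4 =238
r49=110001 pc3: +8 =246
r50=110010 pc3: +8 =254
r51=110011 pc4: +16 =270
r52=110100 pc3: +8 =278
r53=110101 pc4: +16 =294
r54=110110 pc4: +16 =310
r55=110111 pc5: +32 =342
r56=111000 pc3: +8 =350
r57=111001 pc4: +16 =366
r58=111010 pc4: +16 =382
r59=111011 pc5: +32 =414
r60=111100 pc4: +16 =430
r61=111101 pc5: +32 =462
r62=111110 pc5: +32 =494
r63=111111 pc6: +64 =558
r64=1000000 pc1: +2 =560
r65=1000001 pc2: +4 =564
r66=1000010 pc2: +4 =568
r67=1000011 pc3: +8 =576
r68=1000100 pc2: +4 =580
r69=1000101 pc3: +8 =588
r70=1000110 pc3: +8 =596
r71=1000111 pc4: +16 =612
r72=1001000 pc2: +4 =616
r73=1001001 pc3: +8 =624
r74=1001010 pc3: +8 =632
r75=1001011 pc4: +16 =648
r76=1001100 pc3: +8 =656
r77=1001101 pc4: +16 =672
r78=1001110 pc4: +16 =688
r79=1001111 pc5: +32 =720
r80=1010000 pc2: +4 =724
r81=1010001 pc3: +8 =732
r82=1010010 pc3: +8 =740
r83=1010011 pc4: +16 =756
r84=1010100 pc3: +8 =764
r85=1010101 pc4: +16 =780
r86=1010110 pc4: +16 =796
r87=1010111 pc5: +32 =828
r88=1011000 pc3: +8 =836
r89=1011001 pc4: +16 =852
r90=1011010 pc4: +16 =868
r91=1011011 pc5: +32 =900
r92=1011100 pc4: +16 =916
r93=1011101 pc5: +32 =948
r94=1011110 pc5: +32 =980
r95=1011111 pc6: +64 =1044
r96=1100000 pc2: +4 =1048
r97=1100001 pc3: +8 =1056

Answer: 1056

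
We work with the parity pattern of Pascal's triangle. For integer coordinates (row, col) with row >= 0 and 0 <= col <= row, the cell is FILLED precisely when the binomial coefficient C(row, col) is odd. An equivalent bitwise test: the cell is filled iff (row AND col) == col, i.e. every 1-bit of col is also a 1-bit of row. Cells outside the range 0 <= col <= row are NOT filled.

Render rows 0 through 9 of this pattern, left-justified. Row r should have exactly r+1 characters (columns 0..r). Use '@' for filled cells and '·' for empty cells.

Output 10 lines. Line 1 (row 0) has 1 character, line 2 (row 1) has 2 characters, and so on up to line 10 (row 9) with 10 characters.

r0=0: @
r1=1: @@
r2=10: @·@
r3=11: @@@@
r4=100: @···@
r5=101: @@··@@
r6=110: @·@·@·@
r7=111: @@@@@@@@
r8=1000: @·······@
r9=1001: @@······@@

Answer: @
@@
@·@
@@@@
@···@
@@··@@
@·@·@·@
@@@@@@@@
@·······@
@@······@@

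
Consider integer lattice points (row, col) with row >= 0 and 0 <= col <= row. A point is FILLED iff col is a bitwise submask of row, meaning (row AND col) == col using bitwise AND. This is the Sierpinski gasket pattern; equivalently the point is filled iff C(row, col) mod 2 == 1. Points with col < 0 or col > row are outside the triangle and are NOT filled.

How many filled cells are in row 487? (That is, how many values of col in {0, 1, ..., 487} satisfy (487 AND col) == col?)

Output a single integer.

487 in binary = 111100111
popcount(487) = number of 1-bits in 111100111 = 7
A col c satisfies (487 AND c) == c iff every set bit of c is also set in 487; each of the 7 set bits of 487 can independently be on or off in c.
count = 2^7 = 128

Answer: 128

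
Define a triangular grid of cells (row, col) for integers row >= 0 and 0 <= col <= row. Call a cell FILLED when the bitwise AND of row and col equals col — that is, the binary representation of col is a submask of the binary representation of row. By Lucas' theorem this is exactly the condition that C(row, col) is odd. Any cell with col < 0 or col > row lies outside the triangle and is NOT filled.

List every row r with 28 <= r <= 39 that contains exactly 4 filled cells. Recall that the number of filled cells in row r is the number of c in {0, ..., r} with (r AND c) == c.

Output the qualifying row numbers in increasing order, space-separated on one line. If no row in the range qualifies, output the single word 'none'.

Row r has 2^popcount(r) filled cells, so we need popcount(r) = log2(4) = 2.
Scan r = 28..39 and keep those with exactly 2 one-bits:
r=28=11100 popcount=3 -> skip
r=29=11101 popcount=4 -> skip
r=30=11110 popcount=4 -> skip
r=31=11111 popcount=5 -> skip
r=32=100000 popcount=1 -> skip
r=33=100001 popcount=2 -> KEEP
r=34=100010 popcount=2 -> KEEP
r=35=100011 popcount=3 -> skip
r=36=100100 popcount=2 -> KEEP
r=37=100101 popcount=3 -> skip
r=38=100110 popcount=3 -> skip
r=39=100111 popcount=4 -> skip
Kept rows: 33 34 36

Answer: 33 34 36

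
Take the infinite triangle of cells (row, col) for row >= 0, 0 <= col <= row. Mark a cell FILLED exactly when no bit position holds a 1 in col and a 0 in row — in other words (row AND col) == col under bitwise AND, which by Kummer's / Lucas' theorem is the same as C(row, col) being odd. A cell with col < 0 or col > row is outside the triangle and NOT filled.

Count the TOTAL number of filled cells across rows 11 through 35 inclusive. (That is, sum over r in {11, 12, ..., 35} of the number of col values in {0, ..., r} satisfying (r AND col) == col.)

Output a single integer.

r11=1011 pc3: +8 =8
r12=1100 pc2: +4 =12
r13=1101 pc3: +8 =20
r14=1110 pc3: +8 =28
r15=1111 pc4: +16 =44
r16=10000 pc1: +2 =46
r17=10001 pc2: +4 =50
r18=10010 pc2: +4 =54
r19=10011 pc3: +8 =62
r20=10100 pc2: +4 =66
r21=10101 pc3: +8 =74
r22=10110 pc3: +8 =82
r23=10111 pc4: +16 =98
r24=11000 pc2: +4 =102
r25=11001 pc3: +8 =110
r26=11010 pc3: +8 =118
r27=11011 pc4: +16 =134
r28=11100 pc3: +8 =142
r29=11101 pc4: +16 =158
r30=11110 pc4: +16 =174
r31=11111 pc5: +32 =206
r32=100000 pc1: +2 =208
r33=100001 pc2: +4 =212
r34=100010 pc2: +4 =216
r35=100011 pc3: +8 =224

Answer: 224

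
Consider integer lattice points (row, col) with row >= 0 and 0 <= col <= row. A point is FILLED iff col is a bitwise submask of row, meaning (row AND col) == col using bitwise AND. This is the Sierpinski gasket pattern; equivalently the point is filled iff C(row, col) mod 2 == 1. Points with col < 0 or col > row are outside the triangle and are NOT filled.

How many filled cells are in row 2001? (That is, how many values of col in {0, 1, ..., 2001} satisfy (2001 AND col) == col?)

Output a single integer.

Answer: 128

Derivation:
2001 in binary = 11111010001
popcount(2001) = number of 1-bits in 11111010001 = 7
A col c satisfies (2001 AND c) == c iff every set bit of c is also set in 2001; each of the 7 set bits of 2001 can independently be on or off in c.
count = 2^7 = 128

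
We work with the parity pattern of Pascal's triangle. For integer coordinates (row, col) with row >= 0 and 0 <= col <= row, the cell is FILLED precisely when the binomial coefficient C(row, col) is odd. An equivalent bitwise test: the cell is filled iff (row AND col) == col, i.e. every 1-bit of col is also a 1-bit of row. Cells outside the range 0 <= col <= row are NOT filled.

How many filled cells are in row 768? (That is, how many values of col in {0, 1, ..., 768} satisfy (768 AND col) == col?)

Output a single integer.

Answer: 4

Derivation:
768 in binary = 1100000000
popcount(768) = number of 1-bits in 1100000000 = 2
A col c satisfies (768 AND c) == c iff every set bit of c is also set in 768; each of the 2 set bits of 768 can independently be on or off in c.
count = 2^2 = 4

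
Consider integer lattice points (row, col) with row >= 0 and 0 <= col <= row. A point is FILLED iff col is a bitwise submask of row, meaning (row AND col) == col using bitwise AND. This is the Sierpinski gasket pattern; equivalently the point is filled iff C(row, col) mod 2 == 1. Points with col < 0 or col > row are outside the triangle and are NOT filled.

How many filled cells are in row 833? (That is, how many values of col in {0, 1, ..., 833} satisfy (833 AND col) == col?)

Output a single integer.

833 in binary = 1101000001
popcount(833) = number of 1-bits in 1101000001 = 4
A col c satisfies (833 AND c) == c iff every set bit of c is also set in 833; each of the 4 set bits of 833 can independently be on or off in c.
count = 2^4 = 16

Answer: 16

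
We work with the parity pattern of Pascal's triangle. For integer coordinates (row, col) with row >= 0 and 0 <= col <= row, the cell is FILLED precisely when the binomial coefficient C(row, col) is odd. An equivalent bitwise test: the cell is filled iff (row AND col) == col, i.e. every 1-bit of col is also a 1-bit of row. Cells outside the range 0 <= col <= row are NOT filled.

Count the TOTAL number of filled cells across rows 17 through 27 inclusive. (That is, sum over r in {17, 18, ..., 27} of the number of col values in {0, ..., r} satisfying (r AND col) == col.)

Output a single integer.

Answer: 88

Derivation:
r17=10001 pc2: +4 =4
r18=10010 pc2: +4 =8
r19=10011 pc3: +8 =16
r20=10100 pc2: +4 =20
r21=10101 pc3: +8 =28
r22=10110 pc3: +8 =36
r23=10111 pc4: +16 =52
r24=11000 pc2: +4 =56
r25=11001 pc3: +8 =64
r26=11010 pc3: +8 =72
r27=11011 pc4: +16 =88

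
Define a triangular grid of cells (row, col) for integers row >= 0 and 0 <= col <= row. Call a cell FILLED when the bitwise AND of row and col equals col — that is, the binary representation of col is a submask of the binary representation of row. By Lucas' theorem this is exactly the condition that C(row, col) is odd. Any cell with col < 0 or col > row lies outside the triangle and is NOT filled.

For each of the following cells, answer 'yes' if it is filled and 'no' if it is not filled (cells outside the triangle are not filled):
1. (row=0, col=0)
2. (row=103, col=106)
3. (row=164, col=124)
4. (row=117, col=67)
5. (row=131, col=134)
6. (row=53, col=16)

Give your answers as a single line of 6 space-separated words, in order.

Answer: yes no no no no yes

Derivation:
(0,0): row=0b0, col=0b0, row AND col = 0b0 = 0; 0 == 0 -> filled
(103,106): col outside [0, 103] -> not filled
(164,124): row=0b10100100, col=0b1111100, row AND col = 0b100100 = 36; 36 != 124 -> empty
(117,67): row=0b1110101, col=0b1000011, row AND col = 0b1000001 = 65; 65 != 67 -> empty
(131,134): col outside [0, 131] -> not filled
(53,16): row=0b110101, col=0b10000, row AND col = 0b10000 = 16; 16 == 16 -> filled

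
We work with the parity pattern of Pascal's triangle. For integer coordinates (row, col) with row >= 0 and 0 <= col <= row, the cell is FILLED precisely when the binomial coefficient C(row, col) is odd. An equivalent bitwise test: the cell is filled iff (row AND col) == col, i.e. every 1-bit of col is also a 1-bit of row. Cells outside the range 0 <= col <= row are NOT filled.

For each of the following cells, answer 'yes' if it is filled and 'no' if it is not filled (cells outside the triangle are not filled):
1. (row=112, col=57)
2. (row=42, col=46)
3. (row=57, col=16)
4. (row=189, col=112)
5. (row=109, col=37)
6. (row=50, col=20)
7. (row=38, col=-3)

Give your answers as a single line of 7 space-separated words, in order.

Answer: no no yes no yes no no

Derivation:
(112,57): row=0b1110000, col=0b111001, row AND col = 0b110000 = 48; 48 != 57 -> empty
(42,46): col outside [0, 42] -> not filled
(57,16): row=0b111001, col=0b10000, row AND col = 0b10000 = 16; 16 == 16 -> filled
(189,112): row=0b10111101, col=0b1110000, row AND col = 0b110000 = 48; 48 != 112 -> empty
(109,37): row=0b1101101, col=0b100101, row AND col = 0b100101 = 37; 37 == 37 -> filled
(50,20): row=0b110010, col=0b10100, row AND col = 0b10000 = 16; 16 != 20 -> empty
(38,-3): col outside [0, 38] -> not filled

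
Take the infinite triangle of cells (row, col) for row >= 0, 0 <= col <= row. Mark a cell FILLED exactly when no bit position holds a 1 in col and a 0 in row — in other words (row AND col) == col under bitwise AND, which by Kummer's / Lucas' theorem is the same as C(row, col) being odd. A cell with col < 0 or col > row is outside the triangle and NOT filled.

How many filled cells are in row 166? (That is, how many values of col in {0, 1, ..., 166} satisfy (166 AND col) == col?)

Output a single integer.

166 in binary = 10100110
popcount(166) = number of 1-bits in 10100110 = 4
A col c satisfies (166 AND c) == c iff every set bit of c is also set in 166; each of the 4 set bits of 166 can independently be on or off in c.
count = 2^4 = 16

Answer: 16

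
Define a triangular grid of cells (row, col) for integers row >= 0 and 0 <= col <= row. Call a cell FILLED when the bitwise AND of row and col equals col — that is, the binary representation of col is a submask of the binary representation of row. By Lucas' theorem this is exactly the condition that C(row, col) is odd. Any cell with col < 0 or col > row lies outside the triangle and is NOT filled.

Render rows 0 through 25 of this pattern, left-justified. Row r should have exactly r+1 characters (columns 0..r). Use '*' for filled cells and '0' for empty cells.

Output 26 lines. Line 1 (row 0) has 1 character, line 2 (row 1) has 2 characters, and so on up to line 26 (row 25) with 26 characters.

r0=0: *
r1=1: **
r2=10: *0*
r3=11: ****
r4=100: *000*
r5=101: **00**
r6=110: *0*0*0*
r7=111: ********
r8=1000: *0000000*
r9=1001: **000000**
r10=1010: *0*00000*0*
r11=1011: ****0000****
r12=1100: *000*000*000*
r13=1101: **00**00**00**
r14=1110: *0*0*0*0*0*0*0*
r15=1111: ****************
r16=10000: *000000000000000*
r17=10001: **00000000000000**
r18=10010: *0*0000000000000*0*
r19=10011: ****000000000000****
r20=10100: *000*00000000000*000*
r21=10101: **00**0000000000**00**
r22=10110: *0*0*0*000000000*0*0*0*
r23=10111: ********00000000********
r24=11000: *0000000*0000000*0000000*
r25=11001: **000000**000000**000000**

Answer: *
**
*0*
****
*000*
**00**
*0*0*0*
********
*0000000*
**000000**
*0*00000*0*
****0000****
*000*000*000*
**00**00**00**
*0*0*0*0*0*0*0*
****************
*000000000000000*
**00000000000000**
*0*0000000000000*0*
****000000000000****
*000*00000000000*000*
**00**0000000000**00**
*0*0*0*000000000*0*0*0*
********00000000********
*0000000*0000000*0000000*
**000000**000000**000000**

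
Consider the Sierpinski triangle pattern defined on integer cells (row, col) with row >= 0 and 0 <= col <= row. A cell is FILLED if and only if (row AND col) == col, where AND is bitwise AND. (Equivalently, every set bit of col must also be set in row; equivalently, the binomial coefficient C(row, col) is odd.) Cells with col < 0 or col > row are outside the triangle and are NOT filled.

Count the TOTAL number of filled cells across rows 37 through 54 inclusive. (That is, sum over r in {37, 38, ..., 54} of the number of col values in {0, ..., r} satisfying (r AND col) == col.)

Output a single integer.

Answer: 216

Derivation:
r37=100101 pc3: +8 =8
r38=100110 pc3: +8 =16
r39=100111 pc4: +16 =32
r40=101000 pc2: +4 =36
r41=101001 pc3: +8 =44
r42=101010 pc3: +8 =52
r43=101011 pc4: +16 =68
r44=101100 pc3: +8 =76
r45=101101 pc4: +16 =92
r46=101110 pc4: +16 =108
r47=101111 pc5: +32 =140
r48=110000 pc2: +4 =144
r49=110001 pc3: +8 =152
r50=110010 pc3: +8 =160
r51=110011 pc4: +16 =176
r52=110100 pc3: +8 =184
r53=110101 pc4: +16 =200
r54=110110 pc4: +16 =216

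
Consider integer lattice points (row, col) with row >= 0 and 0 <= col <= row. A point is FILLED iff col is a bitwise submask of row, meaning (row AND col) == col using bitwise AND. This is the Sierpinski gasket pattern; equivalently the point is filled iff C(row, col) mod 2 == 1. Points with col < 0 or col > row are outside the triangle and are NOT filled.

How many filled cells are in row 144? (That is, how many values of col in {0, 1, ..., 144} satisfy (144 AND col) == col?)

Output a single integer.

Answer: 4

Derivation:
144 in binary = 10010000
popcount(144) = number of 1-bits in 10010000 = 2
A col c satisfies (144 AND c) == c iff every set bit of c is also set in 144; each of the 2 set bits of 144 can independently be on or off in c.
count = 2^2 = 4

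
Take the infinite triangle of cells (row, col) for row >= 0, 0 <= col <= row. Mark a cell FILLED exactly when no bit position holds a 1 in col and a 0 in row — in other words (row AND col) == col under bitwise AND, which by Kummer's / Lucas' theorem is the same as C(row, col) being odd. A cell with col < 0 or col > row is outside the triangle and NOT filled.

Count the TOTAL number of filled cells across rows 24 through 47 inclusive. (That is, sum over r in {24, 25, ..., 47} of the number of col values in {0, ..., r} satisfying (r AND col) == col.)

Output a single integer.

r24=11000 pc2: +4 =4
r25=11001 pc3: +8 =12
r26=11010 pc3: +8 =20
r27=11011 pc4: +16 =36
r28=11100 pc3: +8 =44
r29=11101 pc4: +16 =60
r30=11110 pc4: +16 =76
r31=11111 pc5: +32 =108
r32=100000 pc1: +2 =110
r33=100001 pc2: +4 =114
r34=100010 pc2: +4 =118
r35=100011 pc3: +8 =126
r36=100100 pc2: +4 =130
r37=100101 pc3: +8 =138
r38=100110 pc3: +8 =146
r39=100111 pc4: +16 =162
r40=101000 pc2: +4 =166
r41=101001 pc3: +8 =174
r42=101010 pc3: +8 =182
r43=101011 pc4: +16 =198
r44=101100 pc3: +8 =206
r45=101101 pc4: +16 =222
r46=101110 pc4: +16 =238
r47=101111 pc5: +32 =270

Answer: 270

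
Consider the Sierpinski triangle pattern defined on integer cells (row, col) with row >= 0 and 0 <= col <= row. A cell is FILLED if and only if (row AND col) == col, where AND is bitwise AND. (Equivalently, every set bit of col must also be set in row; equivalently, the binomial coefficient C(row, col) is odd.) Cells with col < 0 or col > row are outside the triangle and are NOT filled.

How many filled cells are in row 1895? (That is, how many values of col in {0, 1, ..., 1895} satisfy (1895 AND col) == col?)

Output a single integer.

Answer: 256

Derivation:
1895 in binary = 11101100111
popcount(1895) = number of 1-bits in 11101100111 = 8
A col c satisfies (1895 AND c) == c iff every set bit of c is also set in 1895; each of the 8 set bits of 1895 can independently be on or off in c.
count = 2^8 = 256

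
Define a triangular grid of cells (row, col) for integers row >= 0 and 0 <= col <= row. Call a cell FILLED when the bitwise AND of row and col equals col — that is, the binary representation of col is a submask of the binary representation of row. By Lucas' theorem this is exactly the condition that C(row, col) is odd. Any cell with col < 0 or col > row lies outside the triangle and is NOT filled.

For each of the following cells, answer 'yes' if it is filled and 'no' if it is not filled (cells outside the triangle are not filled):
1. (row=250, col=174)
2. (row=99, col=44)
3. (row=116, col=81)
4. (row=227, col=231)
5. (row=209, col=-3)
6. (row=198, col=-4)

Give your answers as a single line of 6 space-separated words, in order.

(250,174): row=0b11111010, col=0b10101110, row AND col = 0b10101010 = 170; 170 != 174 -> empty
(99,44): row=0b1100011, col=0b101100, row AND col = 0b100000 = 32; 32 != 44 -> empty
(116,81): row=0b1110100, col=0b1010001, row AND col = 0b1010000 = 80; 80 != 81 -> empty
(227,231): col outside [0, 227] -> not filled
(209,-3): col outside [0, 209] -> not filled
(198,-4): col outside [0, 198] -> not filled

Answer: no no no no no no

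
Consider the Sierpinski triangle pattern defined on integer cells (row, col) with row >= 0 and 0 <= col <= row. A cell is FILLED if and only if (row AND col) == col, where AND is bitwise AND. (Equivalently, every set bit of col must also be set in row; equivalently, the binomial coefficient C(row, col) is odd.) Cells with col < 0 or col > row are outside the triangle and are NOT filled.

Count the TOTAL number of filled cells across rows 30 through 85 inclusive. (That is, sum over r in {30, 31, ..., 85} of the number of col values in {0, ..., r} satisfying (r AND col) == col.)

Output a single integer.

r30=11110 pc4: +16 =16
r31=11111 pc5: +32 =48
r32=100000 pc1: +2 =50
r33=100001 pc2: +4 =54
r34=100010 pc2: +4 =58
r35=100011 pc3: +8 =66
r36=100100 pc2: +4 =70
r37=100101 pc3: +8 =78
r38=100110 pc3: +8 =86
r39=100111 pc4: +16 =102
r40=101000 pc2: +4 =106
r41=101001 pc3: +8 =114
r42=101010 pc3: +8 =122
r43=101011 pc4: +16 =138
r44=101100 pc3: +8 =146
r45=101101 pc4: +16 =162
r46=101110 pc4: +16 =178
r47=101111 pc5: +32 =210
r48=110000 pc2: +4 =214
r49=110001 pc3: +8 =222
r50=110010 pc3: +8 =230
r51=110011 pc4: +16 =246
r52=110100 pc3: +8 =254
r53=110101 pc4: +16 =270
r54=110110 pc4: +16 =286
r55=110111 pc5: +32 =318
r56=111000 pc3: +8 =326
r57=111001 pc4: +16 =342
r58=111010 pc4: +16 =358
r59=111011 pc5: +32 =390
r60=111100 pc4: +16 =406
r61=111101 pc5: +32 =438
r62=111110 pc5: +32 =470
r63=111111 pc6: +64 =534
r64=1000000 pc1: +2 =536
r65=1000001 pc2: +4 =540
r66=1000010 pc2: +4 =544
r67=1000011 pc3: +8 =552
r68=1000100 pc2: +4 =556
r69=1000101 pc3: +8 =564
r70=1000110 pc3: +8 =572
r71=1000111 pc4: +16 =588
r72=1001000 pc2: +4 =592
r73=1001001 pc3: +8 =600
r74=1001010 pc3: +8 =608
r75=1001011 pc4: +16 =624
r76=1001100 pc3: +8 =632
r77=1001101 pc4: +16 =648
r78=1001110 pc4: +16 =664
r79=1001111 pc5: +32 =696
r80=1010000 pc2: +4 =700
r81=1010001 pc3: +8 =708
r82=1010010 pc3: +8 =716
r83=1010011 pc4: +16 =732
r84=1010100 pc3: +8 =740
r85=1010101 pc4: +16 =756

Answer: 756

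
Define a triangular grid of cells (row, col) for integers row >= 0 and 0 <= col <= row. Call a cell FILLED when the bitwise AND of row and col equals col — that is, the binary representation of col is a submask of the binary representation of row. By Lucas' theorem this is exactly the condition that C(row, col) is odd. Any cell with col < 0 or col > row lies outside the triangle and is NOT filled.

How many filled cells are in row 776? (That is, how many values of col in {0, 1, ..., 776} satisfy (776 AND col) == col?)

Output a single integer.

Answer: 8

Derivation:
776 in binary = 1100001000
popcount(776) = number of 1-bits in 1100001000 = 3
A col c satisfies (776 AND c) == c iff every set bit of c is also set in 776; each of the 3 set bits of 776 can independently be on or off in c.
count = 2^3 = 8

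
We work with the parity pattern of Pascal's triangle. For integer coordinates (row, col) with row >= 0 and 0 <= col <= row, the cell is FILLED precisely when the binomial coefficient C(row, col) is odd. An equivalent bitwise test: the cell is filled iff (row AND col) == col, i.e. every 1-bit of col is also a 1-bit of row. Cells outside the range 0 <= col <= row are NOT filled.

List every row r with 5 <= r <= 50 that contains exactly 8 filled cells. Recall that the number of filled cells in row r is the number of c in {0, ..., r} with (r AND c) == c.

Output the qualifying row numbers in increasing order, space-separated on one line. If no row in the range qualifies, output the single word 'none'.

Row r has 2^popcount(r) filled cells, so we need popcount(r) = log2(8) = 3.
Scan r = 5..50 and keep those with exactly 3 one-bits:
r=5=101 popcount=2 -> skip
r=6=110 popcount=2 -> skip
r=7=111 popcount=3 -> KEEP
r=8=1000 popcount=1 -> skip
r=9=1001 popcount=2 -> skip
r=10=1010 popcount=2 -> skip
r=11=1011 popcount=3 -> KEEP
r=12=1100 popcount=2 -> skip
r=13=1101 popcount=3 -> KEEP
r=14=1110 popcount=3 -> KEEP
r=15=1111 popcount=4 -> skip
r=16=10000 popcount=1 -> skip
r=17=10001 popcount=2 -> skip
r=18=10010 popcount=2 -> skip
r=19=10011 popcount=3 -> KEEP
r=20=10100 popcount=2 -> skip
r=21=10101 popcount=3 -> KEEP
r=22=10110 popcount=3 -> KEEP
r=23=10111 popcount=4 -> skip
r=24=11000 popcount=2 -> skip
r=25=11001 popcount=3 -> KEEP
r=26=11010 popcount=3 -> KEEP
r=27=11011 popcount=4 -> skip
r=28=11100 popcount=3 -> KEEP
r=29=11101 popcount=4 -> skip
r=30=11110 popcount=4 -> skip
r=31=11111 popcount=5 -> skip
r=32=100000 popcount=1 -> skip
r=33=100001 popcount=2 -> skip
r=34=100010 popcount=2 -> skip
r=35=100011 popcount=3 -> KEEP
r=36=100100 popcount=2 -> skip
r=37=100101 popcount=3 -> KEEP
r=38=100110 popcount=3 -> KEEP
r=39=100111 popcount=4 -> skip
r=40=101000 popcount=2 -> skip
r=41=101001 popcount=3 -> KEEP
r=42=101010 popcount=3 -> KEEP
r=43=101011 popcount=4 -> skip
r=44=101100 popcount=3 -> KEEP
r=45=101101 popcount=4 -> skip
r=46=101110 popcount=4 -> skip
r=47=101111 popcount=5 -> skip
r=48=110000 popcount=2 -> skip
r=49=110001 popcount=3 -> KEEP
r=50=110010 popcount=3 -> KEEP
Kept rows: 7 11 13 14 19 21 22 25 26 28 35 37 38 41 42 44 49 50

Answer: 7 11 13 14 19 21 22 25 26 28 35 37 38 41 42 44 49 50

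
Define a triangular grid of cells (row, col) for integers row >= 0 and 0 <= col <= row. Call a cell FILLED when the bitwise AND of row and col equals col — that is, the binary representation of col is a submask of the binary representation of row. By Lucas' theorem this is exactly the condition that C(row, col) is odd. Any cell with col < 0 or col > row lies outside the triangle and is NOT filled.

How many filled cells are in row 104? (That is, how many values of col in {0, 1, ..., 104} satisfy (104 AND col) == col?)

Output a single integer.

104 in binary = 1101000
popcount(104) = number of 1-bits in 1101000 = 3
A col c satisfies (104 AND c) == c iff every set bit of c is also set in 104; each of the 3 set bits of 104 can independently be on or off in c.
count = 2^3 = 8

Answer: 8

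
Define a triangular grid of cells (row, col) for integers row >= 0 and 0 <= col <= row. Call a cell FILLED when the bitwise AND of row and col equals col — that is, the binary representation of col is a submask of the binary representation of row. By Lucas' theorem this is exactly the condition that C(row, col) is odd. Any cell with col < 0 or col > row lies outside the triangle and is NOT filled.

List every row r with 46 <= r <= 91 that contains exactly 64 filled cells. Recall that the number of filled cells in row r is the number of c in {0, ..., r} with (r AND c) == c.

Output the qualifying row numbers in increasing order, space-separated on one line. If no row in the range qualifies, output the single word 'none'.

Answer: 63

Derivation:
Row r has 2^popcount(r) filled cells, so we need popcount(r) = log2(64) = 6.
Scan r = 46..91 and keep those with exactly 6 one-bits:
r=46=101110 popcount=4 -> skip
r=47=101111 popcount=5 -> skip
r=48=110000 popcount=2 -> skip
r=49=110001 popcount=3 -> skip
r=50=110010 popcount=3 -> skip
r=51=110011 popcount=4 -> skip
r=52=110100 popcount=3 -> skip
r=53=110101 popcount=4 -> skip
r=54=110110 popcount=4 -> skip
r=55=110111 popcount=5 -> skip
r=56=111000 popcount=3 -> skip
r=57=111001 popcount=4 -> skip
r=58=111010 popcount=4 -> skip
r=59=111011 popcount=5 -> skip
r=60=111100 popcount=4 -> skip
r=61=111101 popcount=5 -> skip
r=62=111110 popcount=5 -> skip
r=63=111111 popcount=6 -> KEEP
r=64=1000000 popcount=1 -> skip
r=65=1000001 popcount=2 -> skip
r=66=1000010 popcount=2 -> skip
r=67=1000011 popcount=3 -> skip
r=68=1000100 popcount=2 -> skip
r=69=1000101 popcount=3 -> skip
r=70=1000110 popcount=3 -> skip
r=71=1000111 popcount=4 -> skip
r=72=1001000 popcount=2 -> skip
r=73=1001001 popcount=3 -> skip
r=74=1001010 popcount=3 -> skip
r=75=1001011 popcount=4 -> skip
r=76=1001100 popcount=3 -> skip
r=77=1001101 popcount=4 -> skip
r=78=1001110 popcount=4 -> skip
r=79=1001111 popcount=5 -> skip
r=80=1010000 popcount=2 -> skip
r=81=1010001 popcount=3 -> skip
r=82=1010010 popcount=3 -> skip
r=83=1010011 popcount=4 -> skip
r=84=1010100 popcount=3 -> skip
r=85=1010101 popcount=4 -> skip
r=86=1010110 popcount=4 -> skip
r=87=1010111 popcount=5 -> skip
r=88=1011000 popcount=3 -> skip
r=89=1011001 popcount=4 -> skip
r=90=1011010 popcount=4 -> skip
r=91=1011011 popcount=5 -> skip
Kept rows: 63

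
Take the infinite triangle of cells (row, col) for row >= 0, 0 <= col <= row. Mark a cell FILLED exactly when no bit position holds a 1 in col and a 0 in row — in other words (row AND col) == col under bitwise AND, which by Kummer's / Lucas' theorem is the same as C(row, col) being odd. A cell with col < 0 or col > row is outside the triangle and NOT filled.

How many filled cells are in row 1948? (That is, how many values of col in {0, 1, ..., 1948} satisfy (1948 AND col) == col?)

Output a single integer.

Answer: 128

Derivation:
1948 in binary = 11110011100
popcount(1948) = number of 1-bits in 11110011100 = 7
A col c satisfies (1948 AND c) == c iff every set bit of c is also set in 1948; each of the 7 set bits of 1948 can independently be on or off in c.
count = 2^7 = 128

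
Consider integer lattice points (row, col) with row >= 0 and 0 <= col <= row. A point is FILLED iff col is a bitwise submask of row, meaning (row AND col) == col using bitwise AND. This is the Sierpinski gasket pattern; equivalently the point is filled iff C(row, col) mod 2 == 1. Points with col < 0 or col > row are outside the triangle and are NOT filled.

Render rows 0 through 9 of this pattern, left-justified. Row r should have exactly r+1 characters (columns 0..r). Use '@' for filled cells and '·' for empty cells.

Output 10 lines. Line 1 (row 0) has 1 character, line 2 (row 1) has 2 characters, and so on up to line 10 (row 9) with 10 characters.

Answer: @
@@
@·@
@@@@
@···@
@@··@@
@·@·@·@
@@@@@@@@
@·······@
@@······@@

Derivation:
r0=0: @
r1=1: @@
r2=10: @·@
r3=11: @@@@
r4=100: @···@
r5=101: @@··@@
r6=110: @·@·@·@
r7=111: @@@@@@@@
r8=1000: @·······@
r9=1001: @@······@@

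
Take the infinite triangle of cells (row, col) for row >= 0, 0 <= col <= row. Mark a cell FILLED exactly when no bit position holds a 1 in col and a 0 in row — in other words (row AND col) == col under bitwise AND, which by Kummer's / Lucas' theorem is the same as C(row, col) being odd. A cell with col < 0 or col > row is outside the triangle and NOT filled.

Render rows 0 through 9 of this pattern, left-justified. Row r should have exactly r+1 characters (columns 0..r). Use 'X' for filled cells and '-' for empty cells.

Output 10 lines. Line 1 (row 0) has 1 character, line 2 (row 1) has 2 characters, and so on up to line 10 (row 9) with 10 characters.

Answer: X
XX
X-X
XXXX
X---X
XX--XX
X-X-X-X
XXXXXXXX
X-------X
XX------XX

Derivation:
r0=0: X
r1=1: XX
r2=10: X-X
r3=11: XXXX
r4=100: X---X
r5=101: XX--XX
r6=110: X-X-X-X
r7=111: XXXXXXXX
r8=1000: X-------X
r9=1001: XX------XX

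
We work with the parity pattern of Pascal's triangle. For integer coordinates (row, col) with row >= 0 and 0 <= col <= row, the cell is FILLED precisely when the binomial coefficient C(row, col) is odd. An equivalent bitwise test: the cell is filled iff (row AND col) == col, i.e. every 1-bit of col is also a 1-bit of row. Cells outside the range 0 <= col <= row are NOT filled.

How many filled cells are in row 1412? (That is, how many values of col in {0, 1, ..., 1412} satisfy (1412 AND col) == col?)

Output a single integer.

Answer: 16

Derivation:
1412 in binary = 10110000100
popcount(1412) = number of 1-bits in 10110000100 = 4
A col c satisfies (1412 AND c) == c iff every set bit of c is also set in 1412; each of the 4 set bits of 1412 can independently be on or off in c.
count = 2^4 = 16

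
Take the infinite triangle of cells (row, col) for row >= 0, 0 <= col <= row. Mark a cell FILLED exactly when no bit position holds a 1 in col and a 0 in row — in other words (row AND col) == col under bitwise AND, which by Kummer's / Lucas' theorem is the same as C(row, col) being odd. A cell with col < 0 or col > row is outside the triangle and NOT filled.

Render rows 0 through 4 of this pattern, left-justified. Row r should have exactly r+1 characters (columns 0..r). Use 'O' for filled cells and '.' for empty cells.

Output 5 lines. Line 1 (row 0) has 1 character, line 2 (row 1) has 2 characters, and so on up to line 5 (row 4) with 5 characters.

Answer: O
OO
O.O
OOOO
O...O

Derivation:
r0=0: O
r1=1: OO
r2=10: O.O
r3=11: OOOO
r4=100: O...O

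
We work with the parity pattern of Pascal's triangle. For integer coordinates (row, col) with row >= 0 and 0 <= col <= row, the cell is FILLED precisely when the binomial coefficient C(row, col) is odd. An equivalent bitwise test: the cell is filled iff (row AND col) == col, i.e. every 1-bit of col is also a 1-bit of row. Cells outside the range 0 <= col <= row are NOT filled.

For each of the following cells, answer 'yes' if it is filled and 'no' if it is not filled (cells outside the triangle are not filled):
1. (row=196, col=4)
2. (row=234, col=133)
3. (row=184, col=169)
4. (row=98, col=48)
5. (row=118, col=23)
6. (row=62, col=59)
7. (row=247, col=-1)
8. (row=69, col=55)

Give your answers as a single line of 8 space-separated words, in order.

(196,4): row=0b11000100, col=0b100, row AND col = 0b100 = 4; 4 == 4 -> filled
(234,133): row=0b11101010, col=0b10000101, row AND col = 0b10000000 = 128; 128 != 133 -> empty
(184,169): row=0b10111000, col=0b10101001, row AND col = 0b10101000 = 168; 168 != 169 -> empty
(98,48): row=0b1100010, col=0b110000, row AND col = 0b100000 = 32; 32 != 48 -> empty
(118,23): row=0b1110110, col=0b10111, row AND col = 0b10110 = 22; 22 != 23 -> empty
(62,59): row=0b111110, col=0b111011, row AND col = 0b111010 = 58; 58 != 59 -> empty
(247,-1): col outside [0, 247] -> not filled
(69,55): row=0b1000101, col=0b110111, row AND col = 0b101 = 5; 5 != 55 -> empty

Answer: yes no no no no no no no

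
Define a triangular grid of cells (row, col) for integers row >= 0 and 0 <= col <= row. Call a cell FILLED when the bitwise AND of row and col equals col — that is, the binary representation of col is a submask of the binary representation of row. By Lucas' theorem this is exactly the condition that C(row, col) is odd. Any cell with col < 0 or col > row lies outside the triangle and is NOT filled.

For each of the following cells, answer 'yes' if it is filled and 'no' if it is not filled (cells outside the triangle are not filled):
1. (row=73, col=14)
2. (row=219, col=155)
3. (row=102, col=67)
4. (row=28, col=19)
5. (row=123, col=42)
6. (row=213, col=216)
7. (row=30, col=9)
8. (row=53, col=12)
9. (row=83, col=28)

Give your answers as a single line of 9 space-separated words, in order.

Answer: no yes no no yes no no no no

Derivation:
(73,14): row=0b1001001, col=0b1110, row AND col = 0b1000 = 8; 8 != 14 -> empty
(219,155): row=0b11011011, col=0b10011011, row AND col = 0b10011011 = 155; 155 == 155 -> filled
(102,67): row=0b1100110, col=0b1000011, row AND col = 0b1000010 = 66; 66 != 67 -> empty
(28,19): row=0b11100, col=0b10011, row AND col = 0b10000 = 16; 16 != 19 -> empty
(123,42): row=0b1111011, col=0b101010, row AND col = 0b101010 = 42; 42 == 42 -> filled
(213,216): col outside [0, 213] -> not filled
(30,9): row=0b11110, col=0b1001, row AND col = 0b1000 = 8; 8 != 9 -> empty
(53,12): row=0b110101, col=0b1100, row AND col = 0b100 = 4; 4 != 12 -> empty
(83,28): row=0b1010011, col=0b11100, row AND col = 0b10000 = 16; 16 != 28 -> empty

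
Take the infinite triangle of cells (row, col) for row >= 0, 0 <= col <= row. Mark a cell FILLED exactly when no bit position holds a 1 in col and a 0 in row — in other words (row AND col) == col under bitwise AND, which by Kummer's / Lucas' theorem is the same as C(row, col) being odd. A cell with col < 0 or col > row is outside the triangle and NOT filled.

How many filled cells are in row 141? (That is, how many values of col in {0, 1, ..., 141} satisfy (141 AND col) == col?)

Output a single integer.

Answer: 16

Derivation:
141 in binary = 10001101
popcount(141) = number of 1-bits in 10001101 = 4
A col c satisfies (141 AND c) == c iff every set bit of c is also set in 141; each of the 4 set bits of 141 can independently be on or off in c.
count = 2^4 = 16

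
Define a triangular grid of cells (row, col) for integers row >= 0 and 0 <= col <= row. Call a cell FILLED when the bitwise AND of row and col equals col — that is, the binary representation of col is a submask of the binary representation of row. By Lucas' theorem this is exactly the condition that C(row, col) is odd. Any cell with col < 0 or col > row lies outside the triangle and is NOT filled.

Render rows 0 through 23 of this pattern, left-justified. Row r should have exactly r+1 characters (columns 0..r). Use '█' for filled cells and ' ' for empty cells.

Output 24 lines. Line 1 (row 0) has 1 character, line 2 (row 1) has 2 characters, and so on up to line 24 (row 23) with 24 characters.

Answer: █
██
█ █
████
█   █
██  ██
█ █ █ █
████████
█       █
██      ██
█ █     █ █
████    ████
█   █   █   █
██  ██  ██  ██
█ █ █ █ █ █ █ █
████████████████
█               █
██              ██
█ █             █ █
████            ████
█   █           █   █
██  ██          ██  ██
█ █ █ █         █ █ █ █
████████        ████████

Derivation:
r0=0: █
r1=1: ██
r2=10: █ █
r3=11: ████
r4=100: █   █
r5=101: ██  ██
r6=110: █ █ █ █
r7=111: ████████
r8=1000: █       █
r9=1001: ██      ██
r10=1010: █ █     █ █
r11=1011: ████    ████
r12=1100: █   █   █   █
r13=1101: ██  ██  ██  ██
r14=1110: █ █ █ █ █ █ █ █
r15=1111: ████████████████
r16=10000: █               █
r17=10001: ██              ██
r18=10010: █ █             █ █
r19=10011: ████            ████
r20=10100: █   █           █   █
r21=10101: ██  ██          ██  ██
r22=10110: █ █ █ █         █ █ █ █
r23=10111: ████████        ████████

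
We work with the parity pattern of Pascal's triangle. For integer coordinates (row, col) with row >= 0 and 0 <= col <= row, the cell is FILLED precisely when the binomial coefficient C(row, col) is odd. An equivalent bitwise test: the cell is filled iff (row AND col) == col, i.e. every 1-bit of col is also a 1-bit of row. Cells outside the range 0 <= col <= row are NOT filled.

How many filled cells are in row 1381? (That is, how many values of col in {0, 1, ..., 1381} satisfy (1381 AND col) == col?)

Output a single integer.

1381 in binary = 10101100101
popcount(1381) = number of 1-bits in 10101100101 = 6
A col c satisfies (1381 AND c) == c iff every set bit of c is also set in 1381; each of the 6 set bits of 1381 can independently be on or off in c.
count = 2^6 = 64

Answer: 64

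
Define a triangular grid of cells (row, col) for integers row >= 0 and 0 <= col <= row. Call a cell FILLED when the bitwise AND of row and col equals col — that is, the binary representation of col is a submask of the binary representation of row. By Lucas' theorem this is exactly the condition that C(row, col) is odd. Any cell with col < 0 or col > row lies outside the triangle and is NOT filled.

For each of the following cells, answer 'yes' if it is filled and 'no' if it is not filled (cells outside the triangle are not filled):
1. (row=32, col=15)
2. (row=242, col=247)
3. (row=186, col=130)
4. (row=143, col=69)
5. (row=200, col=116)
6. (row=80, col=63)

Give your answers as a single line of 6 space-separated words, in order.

Answer: no no yes no no no

Derivation:
(32,15): row=0b100000, col=0b1111, row AND col = 0b0 = 0; 0 != 15 -> empty
(242,247): col outside [0, 242] -> not filled
(186,130): row=0b10111010, col=0b10000010, row AND col = 0b10000010 = 130; 130 == 130 -> filled
(143,69): row=0b10001111, col=0b1000101, row AND col = 0b101 = 5; 5 != 69 -> empty
(200,116): row=0b11001000, col=0b1110100, row AND col = 0b1000000 = 64; 64 != 116 -> empty
(80,63): row=0b1010000, col=0b111111, row AND col = 0b10000 = 16; 16 != 63 -> empty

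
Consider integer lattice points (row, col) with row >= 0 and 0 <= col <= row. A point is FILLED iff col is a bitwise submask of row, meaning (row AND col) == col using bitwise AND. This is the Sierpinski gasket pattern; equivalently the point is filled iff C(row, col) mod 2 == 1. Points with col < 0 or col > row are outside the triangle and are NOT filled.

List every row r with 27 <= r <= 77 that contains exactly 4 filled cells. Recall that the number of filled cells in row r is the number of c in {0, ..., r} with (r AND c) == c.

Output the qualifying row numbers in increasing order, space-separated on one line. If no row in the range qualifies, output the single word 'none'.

Row r has 2^popcount(r) filled cells, so we need popcount(r) = log2(4) = 2.
Scan r = 27..77 and keep those with exactly 2 one-bits:
r=27=11011 popcount=4 -> skip
r=28=11100 popcount=3 -> skip
r=29=11101 popcount=4 -> skip
r=30=11110 popcount=4 -> skip
r=31=11111 popcount=5 -> skip
r=32=100000 popcount=1 -> skip
r=33=100001 popcount=2 -> KEEP
r=34=100010 popcount=2 -> KEEP
r=35=100011 popcount=3 -> skip
r=36=100100 popcount=2 -> KEEP
r=37=100101 popcount=3 -> skip
r=38=100110 popcount=3 -> skip
r=39=100111 popcount=4 -> skip
r=40=101000 popcount=2 -> KEEP
r=41=101001 popcount=3 -> skip
r=42=101010 popcount=3 -> skip
r=43=101011 popcount=4 -> skip
r=44=101100 popcount=3 -> skip
r=45=101101 popcount=4 -> skip
r=46=101110 popcount=4 -> skip
r=47=101111 popcount=5 -> skip
r=48=110000 popcount=2 -> KEEP
r=49=110001 popcount=3 -> skip
r=50=110010 popcount=3 -> skip
r=51=110011 popcount=4 -> skip
r=52=110100 popcount=3 -> skip
r=53=110101 popcount=4 -> skip
r=54=110110 popcount=4 -> skip
r=55=110111 popcount=5 -> skip
r=56=111000 popcount=3 -> skip
r=57=111001 popcount=4 -> skip
r=58=111010 popcount=4 -> skip
r=59=111011 popcount=5 -> skip
r=60=111100 popcount=4 -> skip
r=61=111101 popcount=5 -> skip
r=62=111110 popcount=5 -> skip
r=63=111111 popcount=6 -> skip
r=64=1000000 popcount=1 -> skip
r=65=1000001 popcount=2 -> KEEP
r=66=1000010 popcount=2 -> KEEP
r=67=1000011 popcount=3 -> skip
r=68=1000100 popcount=2 -> KEEP
r=69=1000101 popcount=3 -> skip
r=70=1000110 popcount=3 -> skip
r=71=1000111 popcount=4 -> skip
r=72=1001000 popcount=2 -> KEEP
r=73=1001001 popcount=3 -> skip
r=74=1001010 popcount=3 -> skip
r=75=1001011 popcount=4 -> skip
r=76=1001100 popcount=3 -> skip
r=77=1001101 popcount=4 -> skip
Kept rows: 33 34 36 40 48 65 66 68 72

Answer: 33 34 36 40 48 65 66 68 72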